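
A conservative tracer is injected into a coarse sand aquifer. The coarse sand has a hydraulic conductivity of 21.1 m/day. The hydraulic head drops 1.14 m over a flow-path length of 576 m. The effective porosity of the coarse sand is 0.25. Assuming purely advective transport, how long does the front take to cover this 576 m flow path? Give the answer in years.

9.44

Hydraulic gradient i = Δh / L = 1.14 / 576 = 0.001979.
Darcy flux q = K · i = 21.10 × 0.001979 = 0.04176 m/day.
Seepage velocity v = q / n_e = 0.04176 / 0.25 = 0.1670 m/day.
Travel time t = L / v = 576 / 0.1670 = 3448 days = 9.441 years.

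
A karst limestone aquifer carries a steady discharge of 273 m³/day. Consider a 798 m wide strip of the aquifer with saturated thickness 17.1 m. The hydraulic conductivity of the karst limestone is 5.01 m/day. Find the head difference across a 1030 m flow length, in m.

4.11

Cross-sectional area A = 798 × 17.1 = 13646 m².
From Q = K·A·i, i = Q / (K·A) = 273 / (5.010 × 13646) = 0.003993.
Head loss Δh = i · L = 0.003993 × 1030 = 4.113 m.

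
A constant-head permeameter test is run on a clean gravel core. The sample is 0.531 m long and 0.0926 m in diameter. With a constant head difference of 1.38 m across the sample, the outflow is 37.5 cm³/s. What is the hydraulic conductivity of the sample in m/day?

185

Cross-sectional area A = π·(d/2)² = π × (0.0926/2)² = 0.006735 m².
Convert discharge: 37.5 cm³/s = 3.750e-05 m³/s.
Darcy's law rearranged: K = Q·L / (A·Δh) = 3.750e-05 × 0.531 / (0.006735 × 1.38) = 0.002143 m/s = 185.1 m/day.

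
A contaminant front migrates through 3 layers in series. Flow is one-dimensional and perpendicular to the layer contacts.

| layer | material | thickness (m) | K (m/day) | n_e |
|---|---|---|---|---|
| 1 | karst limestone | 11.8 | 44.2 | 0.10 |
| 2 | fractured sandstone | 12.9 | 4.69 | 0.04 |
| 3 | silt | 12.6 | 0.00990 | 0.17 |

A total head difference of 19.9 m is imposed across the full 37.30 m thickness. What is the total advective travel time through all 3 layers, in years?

With flow normal to the layers, continuity requires the same specific discharge q through every layer.
Σ(b_i/K_i) = 11.8/44.2 + 12.9/4.69 + 12.6/0.00990 = 1276 d.
q = Δh / Σ(b_i/K_i) = 19.9 / 1276 = 0.01560 m/day.
In each layer the seepage velocity is v_i = q/n_i, so the layer transit time is t_i = b_i·n_i / q:
  layer 1 (karst limestone): t_1 = 11.8 × 0.10 / 0.01560 = 75.65 d
  layer 2 (fractured sandstone): t_2 = 12.9 × 0.04 / 0.01560 = 33.08 d
  layer 3 (silt): t_3 = 12.6 × 0.17 / 0.01560 = 137.3 d
Total t = Σ t_i = 246.0 days = 0.6736 years.

0.674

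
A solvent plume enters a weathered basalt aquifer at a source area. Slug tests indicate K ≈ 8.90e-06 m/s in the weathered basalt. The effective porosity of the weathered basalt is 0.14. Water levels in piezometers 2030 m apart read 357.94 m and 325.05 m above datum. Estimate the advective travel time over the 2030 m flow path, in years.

Convert K: 8.90e-06 m/s × 86400 = 0.7690 m/day.
Hydraulic gradient i = (357.94 − 325.05) / 2030 = 32.89 / 2030 = 0.01620.
Darcy flux q = K · i = 0.7690 × 0.01620 = 0.01246 m/day.
Seepage velocity v = q / n_e = 0.01246 / 0.14 = 0.08899 m/day.
Travel time t = L / v = 2030 / 0.08899 = 22811 days = 62.45 years.

62.5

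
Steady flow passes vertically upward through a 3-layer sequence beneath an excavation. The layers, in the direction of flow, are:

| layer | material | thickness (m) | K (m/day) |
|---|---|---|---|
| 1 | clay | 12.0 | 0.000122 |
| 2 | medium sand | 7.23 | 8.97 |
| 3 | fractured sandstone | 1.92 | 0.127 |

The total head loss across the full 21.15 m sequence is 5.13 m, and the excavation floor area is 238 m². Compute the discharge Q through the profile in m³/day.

0.0124

Flow is perpendicular to layering, so the layers act in series and the equivalent K is the thickness-weighted harmonic mean.
Total thickness L = 12.0 + 7.23 + 1.92 = 21.15 m.
Σ(b_i/K_i) = 12.0/0.000122 + 7.23/8.97 + 1.92/0.127 = 98377 d.
K_eq = L / Σ(b_i/K_i) = 21.15 / 98377 = 0.0002150 m/day.
Q = K_eq · A · (Δh/L) = 0.0002150 × 238 × (5.13/21.15) = 0.01241 m³/day.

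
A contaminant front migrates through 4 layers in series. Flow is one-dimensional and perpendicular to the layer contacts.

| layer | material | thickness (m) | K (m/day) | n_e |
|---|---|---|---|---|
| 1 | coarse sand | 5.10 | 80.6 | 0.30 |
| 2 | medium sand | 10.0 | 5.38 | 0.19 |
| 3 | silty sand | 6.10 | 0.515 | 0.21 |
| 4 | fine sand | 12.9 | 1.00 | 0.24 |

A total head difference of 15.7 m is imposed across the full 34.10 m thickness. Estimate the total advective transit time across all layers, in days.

13.3

With flow normal to the layers, continuity requires the same specific discharge q through every layer.
Σ(b_i/K_i) = 5.10/80.6 + 10.0/5.38 + 6.10/0.515 + 12.9/1.00 = 26.67 d.
q = Δh / Σ(b_i/K_i) = 15.7 / 26.67 = 0.5887 m/day.
In each layer the seepage velocity is v_i = q/n_i, so the layer transit time is t_i = b_i·n_i / q:
  layer 1 (coarse sand): t_1 = 5.10 × 0.30 / 0.5887 = 2.599 d
  layer 2 (medium sand): t_2 = 10.0 × 0.19 / 0.5887 = 3.227 d
  layer 3 (silty sand): t_3 = 6.10 × 0.21 / 0.5887 = 2.176 d
  layer 4 (fine sand): t_4 = 12.9 × 0.24 / 0.5887 = 5.259 d
Total t = Σ t_i = 13.26 days.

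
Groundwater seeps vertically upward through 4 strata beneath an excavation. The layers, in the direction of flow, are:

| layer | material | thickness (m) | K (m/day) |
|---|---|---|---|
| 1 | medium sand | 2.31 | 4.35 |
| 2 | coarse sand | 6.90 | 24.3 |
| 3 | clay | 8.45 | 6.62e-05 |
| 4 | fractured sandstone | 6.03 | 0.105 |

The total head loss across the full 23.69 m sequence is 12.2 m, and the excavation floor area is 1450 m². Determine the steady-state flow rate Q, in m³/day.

0.139

Flow is perpendicular to layering, so the layers act in series and the equivalent K is the thickness-weighted harmonic mean.
Total thickness L = 2.31 + 6.90 + 8.45 + 6.03 = 23.69 m.
Σ(b_i/K_i) = 2.31/4.35 + 6.90/24.3 + 8.45/6.62e-05 + 6.03/0.105 = 1.277e+05 d.
K_eq = L / Σ(b_i/K_i) = 23.69 / 1.277e+05 = 0.0001855 m/day.
Q = K_eq · A · (Δh/L) = 0.0001855 × 1450 × (12.2/23.69) = 0.1385 m³/day.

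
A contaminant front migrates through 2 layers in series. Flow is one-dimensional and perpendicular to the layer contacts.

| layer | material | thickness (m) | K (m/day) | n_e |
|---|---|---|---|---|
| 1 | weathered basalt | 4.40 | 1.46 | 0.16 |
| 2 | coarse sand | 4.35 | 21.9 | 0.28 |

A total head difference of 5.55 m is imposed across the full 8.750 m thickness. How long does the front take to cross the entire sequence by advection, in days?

1.11

With flow normal to the layers, continuity requires the same specific discharge q through every layer.
Σ(b_i/K_i) = 4.40/1.46 + 4.35/21.9 = 3.212 d.
q = Δh / Σ(b_i/K_i) = 5.55 / 3.212 = 1.728 m/day.
In each layer the seepage velocity is v_i = q/n_i, so the layer transit time is t_i = b_i·n_i / q:
  layer 1 (weathered basalt): t_1 = 4.40 × 0.16 / 1.728 = 0.4075 d
  layer 2 (coarse sand): t_2 = 4.35 × 0.28 / 1.728 = 0.7050 d
Total t = Σ t_i = 1.112 days.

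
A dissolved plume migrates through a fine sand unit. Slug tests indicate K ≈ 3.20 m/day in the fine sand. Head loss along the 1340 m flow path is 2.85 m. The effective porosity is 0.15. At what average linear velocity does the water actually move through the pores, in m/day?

0.0454

Hydraulic gradient i = Δh / L = 2.85 / 1340 = 0.002127.
Darcy flux q = K · i = 3.200 × 0.002127 = 0.006806 m/day.
Seepage velocity v = q / n_e = 0.006806 / 0.15 = 0.04537 m/day.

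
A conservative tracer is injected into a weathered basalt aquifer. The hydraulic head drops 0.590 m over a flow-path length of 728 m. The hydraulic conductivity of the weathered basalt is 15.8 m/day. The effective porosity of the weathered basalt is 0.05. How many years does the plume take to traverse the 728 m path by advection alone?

7.78

Hydraulic gradient i = Δh / L = 0.590 / 728 = 0.0008104.
Darcy flux q = K · i = 15.80 × 0.0008104 = 0.01280 m/day.
Seepage velocity v = q / n_e = 0.01280 / 0.05 = 0.2561 m/day.
Travel time t = L / v = 728 / 0.2561 = 2843 days = 7.783 years.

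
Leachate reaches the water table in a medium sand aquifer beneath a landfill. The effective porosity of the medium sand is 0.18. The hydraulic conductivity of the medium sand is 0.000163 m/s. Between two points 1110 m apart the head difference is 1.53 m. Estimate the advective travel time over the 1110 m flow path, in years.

Convert K: 0.000163 m/s × 86400 = 14.08 m/day.
Hydraulic gradient i = Δh / L = 1.53 / 1110 = 0.001378.
Darcy flux q = K · i = 14.08 × 0.001378 = 0.01941 m/day.
Seepage velocity v = q / n_e = 0.01941 / 0.18 = 0.1078 m/day.
Travel time t = L / v = 1110 / 0.1078 = 10293 days = 28.18 years.

28.2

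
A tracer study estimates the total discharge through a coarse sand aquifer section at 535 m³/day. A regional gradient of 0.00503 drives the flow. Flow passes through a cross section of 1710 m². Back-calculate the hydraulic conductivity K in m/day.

62.2

Hydraulic gradient i = 0.00503.
From Q = K·A·i, K = Q / (A·i) = 535 / (1710 × 0.005030) = 62.20 m/day.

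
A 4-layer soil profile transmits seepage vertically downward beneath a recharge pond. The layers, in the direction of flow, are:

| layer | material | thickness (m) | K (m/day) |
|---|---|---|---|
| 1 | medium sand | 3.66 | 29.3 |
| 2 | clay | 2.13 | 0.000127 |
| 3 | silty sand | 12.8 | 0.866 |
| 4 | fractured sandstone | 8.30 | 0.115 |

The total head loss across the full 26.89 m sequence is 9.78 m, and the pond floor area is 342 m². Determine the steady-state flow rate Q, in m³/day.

Flow is perpendicular to layering, so the layers act in series and the equivalent K is the thickness-weighted harmonic mean.
Total thickness L = 3.66 + 2.13 + 12.8 + 8.30 = 26.89 m.
Σ(b_i/K_i) = 3.66/29.3 + 2.13/0.000127 + 12.8/0.866 + 8.30/0.115 = 16859 d.
K_eq = L / Σ(b_i/K_i) = 26.89 / 16859 = 0.001595 m/day.
Q = K_eq · A · (Δh/L) = 0.001595 × 342 × (9.78/26.89) = 0.1984 m³/day.

0.198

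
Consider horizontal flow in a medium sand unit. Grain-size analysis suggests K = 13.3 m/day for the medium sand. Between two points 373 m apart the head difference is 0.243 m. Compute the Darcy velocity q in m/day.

Hydraulic gradient i = Δh / L = 0.243 / 373 = 0.0006515.
Specific discharge q = K · i = 13.30 × 0.0006515 = 0.008665 m/day.

0.00866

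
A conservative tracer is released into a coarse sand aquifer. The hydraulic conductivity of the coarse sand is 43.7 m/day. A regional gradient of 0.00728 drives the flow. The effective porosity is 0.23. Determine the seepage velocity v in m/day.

1.38

Hydraulic gradient i = 0.00728.
Darcy flux q = K · i = 43.70 × 0.007280 = 0.3181 m/day.
Seepage velocity v = q / n_e = 0.3181 / 0.23 = 1.383 m/day.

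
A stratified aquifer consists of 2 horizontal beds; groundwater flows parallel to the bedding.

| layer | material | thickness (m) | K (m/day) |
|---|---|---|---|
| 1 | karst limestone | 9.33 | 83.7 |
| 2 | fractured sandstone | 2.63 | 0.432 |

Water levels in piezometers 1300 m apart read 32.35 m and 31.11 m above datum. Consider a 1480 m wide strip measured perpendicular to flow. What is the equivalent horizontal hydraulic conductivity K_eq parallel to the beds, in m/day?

65.4

Flow is parallel to layering, so each bed carries its own Darcy discharge and the transmissivities add.
Σ(K_i·b_i) = 83.7×9.33 + 0.432×2.63 = 782.1 m²/day.
Total thickness b = 11.96 m, so K_eq = Σ(K_i·b_i)/b = 65.39 m/day.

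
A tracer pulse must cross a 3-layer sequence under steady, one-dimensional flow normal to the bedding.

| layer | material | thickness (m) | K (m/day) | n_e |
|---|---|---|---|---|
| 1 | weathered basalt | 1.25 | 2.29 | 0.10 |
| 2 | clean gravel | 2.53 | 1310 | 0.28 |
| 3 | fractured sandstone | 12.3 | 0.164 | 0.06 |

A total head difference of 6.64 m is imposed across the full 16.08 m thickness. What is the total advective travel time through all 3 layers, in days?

With flow normal to the layers, continuity requires the same specific discharge q through every layer.
Σ(b_i/K_i) = 1.25/2.29 + 2.53/1310 + 12.3/0.164 = 75.55 d.
q = Δh / Σ(b_i/K_i) = 6.64 / 75.55 = 0.08789 m/day.
In each layer the seepage velocity is v_i = q/n_i, so the layer transit time is t_i = b_i·n_i / q:
  layer 1 (weathered basalt): t_1 = 1.25 × 0.10 / 0.08789 = 1.422 d
  layer 2 (clean gravel): t_2 = 2.53 × 0.28 / 0.08789 = 8.060 d
  layer 3 (fractured sandstone): t_3 = 12.3 × 0.06 / 0.08789 = 8.397 d
Total t = Σ t_i = 17.88 days.

17.9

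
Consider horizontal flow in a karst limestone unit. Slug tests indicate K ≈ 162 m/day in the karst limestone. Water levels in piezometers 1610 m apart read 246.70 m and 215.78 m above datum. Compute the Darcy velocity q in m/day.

Hydraulic gradient i = (246.70 − 215.78) / 1610 = 30.92 / 1610 = 0.01920.
Specific discharge q = K · i = 162.0 × 0.01920 = 3.111 m/day.

3.11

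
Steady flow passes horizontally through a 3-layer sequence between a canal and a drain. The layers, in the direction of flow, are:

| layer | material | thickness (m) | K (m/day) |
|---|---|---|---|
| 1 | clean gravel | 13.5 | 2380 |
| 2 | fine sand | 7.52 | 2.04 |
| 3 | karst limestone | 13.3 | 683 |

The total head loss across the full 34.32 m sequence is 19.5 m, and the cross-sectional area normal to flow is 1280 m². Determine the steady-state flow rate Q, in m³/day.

Flow is perpendicular to layering, so the layers act in series and the equivalent K is the thickness-weighted harmonic mean.
Total thickness L = 13.5 + 7.52 + 13.3 = 34.32 m.
Σ(b_i/K_i) = 13.5/2380 + 7.52/2.04 + 13.3/683 = 3.711 d.
K_eq = L / Σ(b_i/K_i) = 34.32 / 3.711 = 9.247 m/day.
Q = K_eq · A · (Δh/L) = 9.247 × 1280 × (19.5/34.32) = 6725 m³/day.

6730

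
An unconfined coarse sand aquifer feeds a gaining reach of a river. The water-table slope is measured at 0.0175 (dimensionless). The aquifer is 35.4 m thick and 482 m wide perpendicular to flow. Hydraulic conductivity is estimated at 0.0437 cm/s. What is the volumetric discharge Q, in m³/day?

11300

Convert K: 0.0437 cm/s × 864 = 37.76 m/day.
Cross-sectional area A = 482 × 35.4 = 17063 m².
Hydraulic gradient i = 0.0175.
Darcy's law: Q = K · A · i = 37.76 × 17063 × 0.01750 = 11274 m³/day.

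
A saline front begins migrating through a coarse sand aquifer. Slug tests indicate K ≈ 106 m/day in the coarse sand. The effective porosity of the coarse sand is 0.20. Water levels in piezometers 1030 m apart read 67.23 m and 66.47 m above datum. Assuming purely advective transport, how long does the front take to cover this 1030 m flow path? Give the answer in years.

Hydraulic gradient i = (67.23 − 66.47) / 1030 = 0.76 / 1030 = 0.0007379.
Darcy flux q = K · i = 106.0 × 0.0007379 = 0.07821 m/day.
Seepage velocity v = q / n_e = 0.07821 / 0.20 = 0.3911 m/day.
Travel time t = L / v = 1030 / 0.3911 = 2634 days = 7.211 years.

7.21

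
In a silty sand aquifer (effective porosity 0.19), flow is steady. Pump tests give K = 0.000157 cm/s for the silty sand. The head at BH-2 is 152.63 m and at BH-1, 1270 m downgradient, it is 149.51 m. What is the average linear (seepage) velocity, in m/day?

0.00175

Convert K: 0.000157 cm/s × 864 = 0.1356 m/day.
Hydraulic gradient i = (152.63 − 149.51) / 1270 = 3.12 / 1270 = 0.002457.
Darcy flux q = K · i = 0.1356 × 0.002457 = 0.0003332 m/day.
Seepage velocity v = q / n_e = 0.0003332 / 0.19 = 0.001754 m/day.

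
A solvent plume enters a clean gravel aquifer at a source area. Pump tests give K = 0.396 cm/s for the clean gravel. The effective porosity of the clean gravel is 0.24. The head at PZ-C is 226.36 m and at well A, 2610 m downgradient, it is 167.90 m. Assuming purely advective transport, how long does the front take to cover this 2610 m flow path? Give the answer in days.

81.7

Convert K: 0.396 cm/s × 864 = 342.1 m/day.
Hydraulic gradient i = (226.36 − 167.90) / 2610 = 58.46 / 2610 = 0.02240.
Darcy flux q = K · i = 342.1 × 0.02240 = 7.664 m/day.
Seepage velocity v = q / n_e = 7.664 / 0.24 = 31.93 m/day.
Travel time t = L / v = 2610 / 31.93 = 81.74 days.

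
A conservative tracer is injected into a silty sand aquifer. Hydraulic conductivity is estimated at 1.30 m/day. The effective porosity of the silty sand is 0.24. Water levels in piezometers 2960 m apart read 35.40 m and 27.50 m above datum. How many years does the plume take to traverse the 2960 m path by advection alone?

Hydraulic gradient i = (35.40 − 27.50) / 2960 = 7.9 / 2960 = 0.002669.
Darcy flux q = K · i = 1.300 × 0.002669 = 0.003470 m/day.
Seepage velocity v = q / n_e = 0.003470 / 0.24 = 0.01446 m/day.
Travel time t = L / v = 2960 / 0.01446 = 2.048e+05 days = 560.6 years.

561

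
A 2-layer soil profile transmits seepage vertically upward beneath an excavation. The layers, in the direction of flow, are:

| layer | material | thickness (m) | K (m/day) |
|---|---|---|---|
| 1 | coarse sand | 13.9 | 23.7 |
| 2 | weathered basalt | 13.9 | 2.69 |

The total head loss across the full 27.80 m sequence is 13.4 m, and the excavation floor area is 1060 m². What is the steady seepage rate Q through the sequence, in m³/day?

2470

Flow is perpendicular to layering, so the layers act in series and the equivalent K is the thickness-weighted harmonic mean.
Total thickness L = 13.9 + 13.9 = 27.80 m.
Σ(b_i/K_i) = 13.9/23.7 + 13.9/2.69 = 5.754 d.
K_eq = L / Σ(b_i/K_i) = 27.80 / 5.754 = 4.832 m/day.
Q = K_eq · A · (Δh/L) = 4.832 × 1060 × (13.4/27.80) = 2469 m³/day.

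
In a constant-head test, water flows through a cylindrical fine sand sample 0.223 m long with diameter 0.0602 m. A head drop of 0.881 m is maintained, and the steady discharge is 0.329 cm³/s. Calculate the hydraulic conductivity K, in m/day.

Cross-sectional area A = π·(d/2)² = π × (0.0602/2)² = 0.002846 m².
Convert discharge: 0.329 cm³/s = 3.290e-07 m³/s.
Darcy's law rearranged: K = Q·L / (A·Δh) = 3.290e-07 × 0.223 / (0.002846 × 0.881) = 2.926e-05 m/s = 2.528 m/day.

2.53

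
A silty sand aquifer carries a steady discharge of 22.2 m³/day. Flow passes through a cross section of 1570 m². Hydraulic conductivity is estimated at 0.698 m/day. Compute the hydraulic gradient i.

From Q = K·A·i, i = Q / (K·A) = 22.2 / (0.6980 × 1570) = 0.02026.

0.0203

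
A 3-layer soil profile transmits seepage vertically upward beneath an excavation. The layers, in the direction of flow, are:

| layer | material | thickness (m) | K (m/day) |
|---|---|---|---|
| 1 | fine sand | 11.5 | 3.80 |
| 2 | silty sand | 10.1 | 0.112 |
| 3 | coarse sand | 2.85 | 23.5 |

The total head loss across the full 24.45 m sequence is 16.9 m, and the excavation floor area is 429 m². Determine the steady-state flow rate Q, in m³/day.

Flow is perpendicular to layering, so the layers act in series and the equivalent K is the thickness-weighted harmonic mean.
Total thickness L = 11.5 + 10.1 + 2.85 = 24.45 m.
Σ(b_i/K_i) = 11.5/3.80 + 10.1/0.112 + 2.85/23.5 = 93.33 d.
K_eq = L / Σ(b_i/K_i) = 24.45 / 93.33 = 0.2620 m/day.
Q = K_eq · A · (Δh/L) = 0.2620 × 429 × (16.9/24.45) = 77.69 m³/day.

77.7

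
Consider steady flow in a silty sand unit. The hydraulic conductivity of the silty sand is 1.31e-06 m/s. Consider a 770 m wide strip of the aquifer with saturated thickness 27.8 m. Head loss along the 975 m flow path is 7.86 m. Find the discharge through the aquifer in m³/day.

19.5

Convert K: 1.31e-06 m/s × 86400 = 0.1132 m/day.
Cross-sectional area A = 770 × 27.8 = 21406 m².
Hydraulic gradient i = Δh / L = 7.86 / 975 = 0.008062.
Darcy's law: Q = K · A · i = 0.1132 × 21406 × 0.008062 = 19.53 m³/day.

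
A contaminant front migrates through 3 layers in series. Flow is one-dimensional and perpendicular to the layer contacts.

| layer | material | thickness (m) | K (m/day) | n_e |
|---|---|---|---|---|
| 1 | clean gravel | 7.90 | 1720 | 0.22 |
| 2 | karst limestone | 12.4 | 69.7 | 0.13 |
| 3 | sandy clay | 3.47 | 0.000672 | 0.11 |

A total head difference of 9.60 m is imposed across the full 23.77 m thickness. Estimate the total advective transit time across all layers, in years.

5.50

With flow normal to the layers, continuity requires the same specific discharge q through every layer.
Σ(b_i/K_i) = 7.90/1720 + 12.4/69.7 + 3.47/0.000672 = 5164 d.
q = Δh / Σ(b_i/K_i) = 9.60 / 5164 = 0.001859 m/day.
In each layer the seepage velocity is v_i = q/n_i, so the layer transit time is t_i = b_i·n_i / q:
  layer 1 (clean gravel): t_1 = 7.90 × 0.22 / 0.001859 = 934.9 d
  layer 2 (karst limestone): t_2 = 12.4 × 0.13 / 0.001859 = 867.1 d
  layer 3 (sandy clay): t_3 = 3.47 × 0.11 / 0.001859 = 205.3 d
Total t = Σ t_i = 2007 days = 5.496 years.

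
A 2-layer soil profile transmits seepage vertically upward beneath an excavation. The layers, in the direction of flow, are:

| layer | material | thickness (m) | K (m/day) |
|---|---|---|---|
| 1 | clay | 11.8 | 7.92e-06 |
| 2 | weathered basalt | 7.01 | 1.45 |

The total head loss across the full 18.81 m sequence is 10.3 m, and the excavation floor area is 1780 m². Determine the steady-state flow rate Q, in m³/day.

Flow is perpendicular to layering, so the layers act in series and the equivalent K is the thickness-weighted harmonic mean.
Total thickness L = 11.8 + 7.01 = 18.81 m.
Σ(b_i/K_i) = 11.8/7.92e-06 + 7.01/1.45 = 1.490e+06 d.
K_eq = L / Σ(b_i/K_i) = 18.81 / 1.490e+06 = 1.262e-05 m/day.
Q = K_eq · A · (Δh/L) = 1.262e-05 × 1780 × (10.3/18.81) = 0.01231 m³/day.

0.0123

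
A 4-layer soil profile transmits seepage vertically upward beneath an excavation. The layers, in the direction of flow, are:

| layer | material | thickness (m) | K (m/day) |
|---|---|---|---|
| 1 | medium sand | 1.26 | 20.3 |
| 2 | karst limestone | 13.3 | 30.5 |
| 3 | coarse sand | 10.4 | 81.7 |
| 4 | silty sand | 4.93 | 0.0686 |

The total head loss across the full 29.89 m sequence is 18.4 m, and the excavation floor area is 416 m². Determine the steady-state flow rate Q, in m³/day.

Flow is perpendicular to layering, so the layers act in series and the equivalent K is the thickness-weighted harmonic mean.
Total thickness L = 1.26 + 13.3 + 10.4 + 4.93 = 29.89 m.
Σ(b_i/K_i) = 1.26/20.3 + 13.3/30.5 + 10.4/81.7 + 4.93/0.0686 = 72.49 d.
K_eq = L / Σ(b_i/K_i) = 29.89 / 72.49 = 0.4123 m/day.
Q = K_eq · A · (Δh/L) = 0.4123 × 416 × (18.4/29.89) = 105.6 m³/day.

106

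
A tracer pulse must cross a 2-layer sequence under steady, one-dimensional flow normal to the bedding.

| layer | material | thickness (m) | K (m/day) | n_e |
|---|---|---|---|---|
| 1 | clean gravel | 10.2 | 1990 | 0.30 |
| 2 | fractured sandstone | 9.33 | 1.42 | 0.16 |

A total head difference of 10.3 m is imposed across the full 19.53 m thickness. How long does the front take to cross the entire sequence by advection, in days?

With flow normal to the layers, continuity requires the same specific discharge q through every layer.
Σ(b_i/K_i) = 10.2/1990 + 9.33/1.42 = 6.576 d.
q = Δh / Σ(b_i/K_i) = 10.3 / 6.576 = 1.566 m/day.
In each layer the seepage velocity is v_i = q/n_i, so the layer transit time is t_i = b_i·n_i / q:
  layer 1 (clean gravel): t_1 = 10.2 × 0.30 / 1.566 = 1.954 d
  layer 2 (fractured sandstone): t_2 = 9.33 × 0.16 / 1.566 = 0.9530 d
Total t = Σ t_i = 2.907 days.

2.91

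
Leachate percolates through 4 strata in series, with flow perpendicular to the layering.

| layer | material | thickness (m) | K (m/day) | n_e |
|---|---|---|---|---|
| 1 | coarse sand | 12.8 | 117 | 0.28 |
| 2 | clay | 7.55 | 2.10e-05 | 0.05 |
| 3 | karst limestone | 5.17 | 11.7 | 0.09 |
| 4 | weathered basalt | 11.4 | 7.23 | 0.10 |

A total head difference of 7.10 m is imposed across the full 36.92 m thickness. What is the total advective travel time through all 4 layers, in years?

With flow normal to the layers, continuity requires the same specific discharge q through every layer.
Σ(b_i/K_i) = 12.8/117 + 7.55/2.10e-05 + 5.17/11.7 + 11.4/7.23 = 3.595e+05 d.
q = Δh / Σ(b_i/K_i) = 7.10 / 3.595e+05 = 1.975e-05 m/day.
In each layer the seepage velocity is v_i = q/n_i, so the layer transit time is t_i = b_i·n_i / q:
  layer 1 (coarse sand): t_1 = 12.8 × 0.28 / 1.975e-05 = 1.815e+05 d
  layer 2 (clay): t_2 = 7.55 × 0.05 / 1.975e-05 = 19116 d
  layer 3 (karst limestone): t_3 = 5.17 × 0.09 / 1.975e-05 = 23562 d
  layer 4 (weathered basalt): t_4 = 11.4 × 0.10 / 1.975e-05 = 57727 d
Total t = Σ t_i = 2.819e+05 days = 771.8 years.

772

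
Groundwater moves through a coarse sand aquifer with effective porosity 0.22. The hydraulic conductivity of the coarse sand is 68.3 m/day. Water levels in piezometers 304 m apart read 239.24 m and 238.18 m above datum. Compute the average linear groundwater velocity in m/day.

1.08

Hydraulic gradient i = (239.24 − 238.18) / 304 = 1.06 / 304 = 0.003487.
Darcy flux q = K · i = 68.30 × 0.003487 = 0.2382 m/day.
Seepage velocity v = q / n_e = 0.2382 / 0.22 = 1.083 m/day.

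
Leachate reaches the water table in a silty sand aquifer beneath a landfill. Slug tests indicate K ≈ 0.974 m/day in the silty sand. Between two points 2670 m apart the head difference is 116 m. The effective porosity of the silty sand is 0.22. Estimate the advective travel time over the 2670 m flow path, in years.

Hydraulic gradient i = Δh / L = 116 / 2670 = 0.04345.
Darcy flux q = K · i = 0.9740 × 0.04345 = 0.04232 m/day.
Seepage velocity v = q / n_e = 0.04232 / 0.22 = 0.1923 m/day.
Travel time t = L / v = 2670 / 0.1923 = 13881 days = 38.00 years.

38.0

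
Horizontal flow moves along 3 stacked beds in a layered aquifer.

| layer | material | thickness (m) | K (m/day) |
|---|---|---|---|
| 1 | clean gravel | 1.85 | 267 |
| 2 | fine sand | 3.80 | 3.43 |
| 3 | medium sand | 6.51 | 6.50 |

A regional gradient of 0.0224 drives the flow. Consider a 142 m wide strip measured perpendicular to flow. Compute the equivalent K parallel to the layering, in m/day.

Flow is parallel to layering, so each bed carries its own Darcy discharge and the transmissivities add.
Σ(K_i·b_i) = 267×1.85 + 3.43×3.80 + 6.50×6.51 = 549.3 m²/day.
Total thickness b = 12.16 m, so K_eq = Σ(K_i·b_i)/b = 45.17 m/day.

45.2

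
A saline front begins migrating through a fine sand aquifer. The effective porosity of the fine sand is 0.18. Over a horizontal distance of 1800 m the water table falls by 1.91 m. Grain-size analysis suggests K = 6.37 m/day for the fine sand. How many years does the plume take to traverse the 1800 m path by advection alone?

Hydraulic gradient i = Δh / L = 1.91 / 1800 = 0.001061.
Darcy flux q = K · i = 6.370 × 0.001061 = 0.006759 m/day.
Seepage velocity v = q / n_e = 0.006759 / 0.18 = 0.03755 m/day.
Travel time t = L / v = 1800 / 0.03755 = 47934 days = 131.2 years.

131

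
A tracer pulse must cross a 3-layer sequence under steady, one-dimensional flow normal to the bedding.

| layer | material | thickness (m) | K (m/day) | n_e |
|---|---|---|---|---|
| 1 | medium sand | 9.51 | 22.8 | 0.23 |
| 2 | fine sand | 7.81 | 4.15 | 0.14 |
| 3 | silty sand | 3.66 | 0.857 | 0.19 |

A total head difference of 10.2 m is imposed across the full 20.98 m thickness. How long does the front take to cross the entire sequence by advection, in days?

With flow normal to the layers, continuity requires the same specific discharge q through every layer.
Σ(b_i/K_i) = 9.51/22.8 + 7.81/4.15 + 3.66/0.857 = 6.570 d.
q = Δh / Σ(b_i/K_i) = 10.2 / 6.570 = 1.553 m/day.
In each layer the seepage velocity is v_i = q/n_i, so the layer transit time is t_i = b_i·n_i / q:
  layer 1 (medium sand): t_1 = 9.51 × 0.23 / 1.553 = 1.409 d
  layer 2 (fine sand): t_2 = 7.81 × 0.14 / 1.553 = 0.7043 d
  layer 3 (silty sand): t_3 = 3.66 × 0.19 / 1.553 = 0.4479 d
Total t = Σ t_i = 2.561 days.

2.56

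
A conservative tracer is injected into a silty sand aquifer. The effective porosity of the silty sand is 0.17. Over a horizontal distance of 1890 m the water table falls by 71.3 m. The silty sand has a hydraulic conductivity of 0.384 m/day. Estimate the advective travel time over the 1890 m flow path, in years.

60.7

Hydraulic gradient i = Δh / L = 71.3 / 1890 = 0.03772.
Darcy flux q = K · i = 0.3840 × 0.03772 = 0.01449 m/day.
Seepage velocity v = q / n_e = 0.01449 / 0.17 = 0.08521 m/day.
Travel time t = L / v = 1890 / 0.08521 = 22180 days = 60.72 years.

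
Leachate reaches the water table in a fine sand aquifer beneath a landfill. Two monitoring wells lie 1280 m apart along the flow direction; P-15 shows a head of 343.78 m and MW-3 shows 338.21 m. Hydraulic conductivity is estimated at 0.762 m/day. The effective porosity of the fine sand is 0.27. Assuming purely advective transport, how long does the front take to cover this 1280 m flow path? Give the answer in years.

Hydraulic gradient i = (343.78 − 338.21) / 1280 = 5.57 / 1280 = 0.004352.
Darcy flux q = K · i = 0.7620 × 0.004352 = 0.003316 m/day.
Seepage velocity v = q / n_e = 0.003316 / 0.27 = 0.01228 m/day.
Travel time t = L / v = 1280 / 0.01228 = 1.042e+05 days = 285.4 years.

285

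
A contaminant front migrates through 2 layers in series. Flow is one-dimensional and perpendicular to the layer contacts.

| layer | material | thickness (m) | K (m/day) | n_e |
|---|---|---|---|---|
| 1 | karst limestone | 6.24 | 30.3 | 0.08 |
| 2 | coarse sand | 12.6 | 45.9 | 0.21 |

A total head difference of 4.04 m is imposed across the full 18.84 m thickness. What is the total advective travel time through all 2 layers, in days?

With flow normal to the layers, continuity requires the same specific discharge q through every layer.
Σ(b_i/K_i) = 6.24/30.3 + 12.6/45.9 = 0.4805 d.
q = Δh / Σ(b_i/K_i) = 4.04 / 0.4805 = 8.409 m/day.
In each layer the seepage velocity is v_i = q/n_i, so the layer transit time is t_i = b_i·n_i / q:
  layer 1 (karst limestone): t_1 = 6.24 × 0.08 / 8.409 = 0.05937 d
  layer 2 (coarse sand): t_2 = 12.6 × 0.21 / 8.409 = 0.3147 d
Total t = Σ t_i = 0.3740 days.

0.374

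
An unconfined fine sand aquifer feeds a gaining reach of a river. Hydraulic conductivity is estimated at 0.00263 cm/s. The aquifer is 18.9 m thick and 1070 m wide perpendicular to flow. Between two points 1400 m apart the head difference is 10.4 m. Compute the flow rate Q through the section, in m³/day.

Convert K: 0.00263 cm/s × 864 = 2.272 m/day.
Cross-sectional area A = 1070 × 18.9 = 20223 m².
Hydraulic gradient i = Δh / L = 10.4 / 1400 = 0.007429.
Darcy's law: Q = K · A · i = 2.272 × 20223 × 0.007429 = 341.4 m³/day.

341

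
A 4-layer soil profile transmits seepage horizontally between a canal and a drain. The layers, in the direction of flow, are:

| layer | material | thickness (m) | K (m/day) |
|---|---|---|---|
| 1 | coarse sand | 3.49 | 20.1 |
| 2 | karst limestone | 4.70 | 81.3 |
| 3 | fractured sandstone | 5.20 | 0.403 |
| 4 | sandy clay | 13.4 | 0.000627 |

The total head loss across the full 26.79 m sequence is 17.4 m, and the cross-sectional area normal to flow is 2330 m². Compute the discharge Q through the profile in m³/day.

1.90

Flow is perpendicular to layering, so the layers act in series and the equivalent K is the thickness-weighted harmonic mean.
Total thickness L = 3.49 + 4.70 + 5.20 + 13.4 = 26.79 m.
Σ(b_i/K_i) = 3.49/20.1 + 4.70/81.3 + 5.20/0.403 + 13.4/0.000627 = 21385 d.
K_eq = L / Σ(b_i/K_i) = 26.79 / 21385 = 0.001253 m/day.
Q = K_eq · A · (Δh/L) = 0.001253 × 2330 × (17.4/26.79) = 1.896 m³/day.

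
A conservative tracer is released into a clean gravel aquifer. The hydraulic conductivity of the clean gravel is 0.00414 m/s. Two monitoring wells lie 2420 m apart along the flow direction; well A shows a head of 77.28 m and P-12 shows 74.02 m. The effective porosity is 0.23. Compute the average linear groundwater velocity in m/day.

Convert K: 0.00414 m/s × 86400 = 357.7 m/day.
Hydraulic gradient i = (77.28 − 74.02) / 2420 = 3.26 / 2420 = 0.001347.
Darcy flux q = K · i = 357.7 × 0.001347 = 0.4819 m/day.
Seepage velocity v = q / n_e = 0.4819 / 0.23 = 2.095 m/day.

2.10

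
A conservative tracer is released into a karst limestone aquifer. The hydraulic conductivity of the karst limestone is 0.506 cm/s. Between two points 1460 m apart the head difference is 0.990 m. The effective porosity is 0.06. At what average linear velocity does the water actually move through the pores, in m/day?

Convert K: 0.506 cm/s × 864 = 437.2 m/day.
Hydraulic gradient i = Δh / L = 0.990 / 1460 = 0.0006781.
Darcy flux q = K · i = 437.2 × 0.0006781 = 0.2964 m/day.
Seepage velocity v = q / n_e = 0.2964 / 0.06 = 4.941 m/day.

4.94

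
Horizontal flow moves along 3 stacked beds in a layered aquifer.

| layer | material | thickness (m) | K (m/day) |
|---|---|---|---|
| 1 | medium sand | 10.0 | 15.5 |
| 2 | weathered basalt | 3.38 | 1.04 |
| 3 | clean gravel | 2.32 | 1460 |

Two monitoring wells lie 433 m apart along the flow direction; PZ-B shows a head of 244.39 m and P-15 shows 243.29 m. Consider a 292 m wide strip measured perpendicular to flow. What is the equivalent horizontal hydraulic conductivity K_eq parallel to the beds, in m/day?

Flow is parallel to layering, so each bed carries its own Darcy discharge and the transmissivities add.
Σ(K_i·b_i) = 15.5×10.0 + 1.04×3.38 + 1460×2.32 = 3546 m²/day.
Total thickness b = 15.70 m, so K_eq = Σ(K_i·b_i)/b = 225.8 m/day.

226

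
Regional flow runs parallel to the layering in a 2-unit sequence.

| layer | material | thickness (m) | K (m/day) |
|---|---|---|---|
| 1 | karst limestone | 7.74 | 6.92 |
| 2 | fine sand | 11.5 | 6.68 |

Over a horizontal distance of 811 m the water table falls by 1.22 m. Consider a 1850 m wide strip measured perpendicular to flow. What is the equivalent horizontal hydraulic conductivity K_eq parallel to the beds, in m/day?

6.78

Flow is parallel to layering, so each bed carries its own Darcy discharge and the transmissivities add.
Σ(K_i·b_i) = 6.92×7.74 + 6.68×11.5 = 130.4 m²/day.
Total thickness b = 19.24 m, so K_eq = Σ(K_i·b_i)/b = 6.777 m/day.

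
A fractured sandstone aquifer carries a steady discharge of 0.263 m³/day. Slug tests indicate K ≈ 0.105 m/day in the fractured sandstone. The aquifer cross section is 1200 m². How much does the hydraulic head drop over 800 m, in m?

1.67

From Q = K·A·i, i = Q / (K·A) = 0.263 / (0.1050 × 1200) = 0.002087.
Head loss Δh = i · L = 0.002087 × 800 = 1.670 m.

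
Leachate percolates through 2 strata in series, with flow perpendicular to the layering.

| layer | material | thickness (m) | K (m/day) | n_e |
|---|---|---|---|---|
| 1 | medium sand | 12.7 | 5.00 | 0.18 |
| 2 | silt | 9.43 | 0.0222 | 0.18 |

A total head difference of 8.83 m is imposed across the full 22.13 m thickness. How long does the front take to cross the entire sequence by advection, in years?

0.528

With flow normal to the layers, continuity requires the same specific discharge q through every layer.
Σ(b_i/K_i) = 12.7/5.00 + 9.43/0.0222 = 427.3 d.
q = Δh / Σ(b_i/K_i) = 8.83 / 427.3 = 0.02066 m/day.
In each layer the seepage velocity is v_i = q/n_i, so the layer transit time is t_i = b_i·n_i / q:
  layer 1 (medium sand): t_1 = 12.7 × 0.18 / 0.02066 = 110.6 d
  layer 2 (silt): t_2 = 9.43 × 0.18 / 0.02066 = 82.14 d
Total t = Σ t_i = 192.8 days = 0.5278 years.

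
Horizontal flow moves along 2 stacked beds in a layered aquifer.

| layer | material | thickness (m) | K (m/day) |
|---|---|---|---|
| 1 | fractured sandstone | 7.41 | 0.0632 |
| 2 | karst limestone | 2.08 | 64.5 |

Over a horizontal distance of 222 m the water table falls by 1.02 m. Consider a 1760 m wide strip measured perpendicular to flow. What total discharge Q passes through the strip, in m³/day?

Flow is parallel to layering, so each bed carries its own Darcy discharge and the transmissivities add.
Σ(K_i·b_i) = 0.0632×7.41 + 64.5×2.08 = 134.6 m²/day.
Hydraulic gradient i = Δh / L = 1.02 / 222 = 0.004595.
Q = Σ(K_i·b_i) · W · i = 134.6 × 1760 × 0.004595 = 1089 m³/day.

1090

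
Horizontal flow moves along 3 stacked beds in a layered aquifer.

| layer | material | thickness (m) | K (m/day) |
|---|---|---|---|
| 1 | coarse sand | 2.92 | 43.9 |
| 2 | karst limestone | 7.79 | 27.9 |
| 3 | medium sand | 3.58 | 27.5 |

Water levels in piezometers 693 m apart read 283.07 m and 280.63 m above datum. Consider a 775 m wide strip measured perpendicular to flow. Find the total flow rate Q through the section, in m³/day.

Flow is parallel to layering, so each bed carries its own Darcy discharge and the transmissivities add.
Σ(K_i·b_i) = 43.9×2.92 + 27.9×7.79 + 27.5×3.58 = 444.0 m²/day.
Hydraulic gradient i = (283.07 − 280.63) / 693 = 2.44 / 693 = 0.003521.
Q = Σ(K_i·b_i) · W · i = 444.0 × 775 × 0.003521 = 1211 m³/day.

1210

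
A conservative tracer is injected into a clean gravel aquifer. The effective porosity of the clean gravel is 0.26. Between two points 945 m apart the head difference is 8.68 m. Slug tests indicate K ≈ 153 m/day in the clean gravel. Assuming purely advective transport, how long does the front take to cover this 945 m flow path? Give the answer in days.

Hydraulic gradient i = Δh / L = 8.68 / 945 = 0.009185.
Darcy flux q = K · i = 153.0 × 0.009185 = 1.405 m/day.
Seepage velocity v = q / n_e = 1.405 / 0.26 = 5.405 m/day.
Travel time t = L / v = 945 / 5.405 = 174.8 days.

175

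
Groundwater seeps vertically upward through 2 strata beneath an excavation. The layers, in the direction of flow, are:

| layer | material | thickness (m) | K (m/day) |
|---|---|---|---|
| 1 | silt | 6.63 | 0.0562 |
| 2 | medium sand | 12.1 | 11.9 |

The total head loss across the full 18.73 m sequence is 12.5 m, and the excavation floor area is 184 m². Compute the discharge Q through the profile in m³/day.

19.3

Flow is perpendicular to layering, so the layers act in series and the equivalent K is the thickness-weighted harmonic mean.
Total thickness L = 6.63 + 12.1 = 18.73 m.
Σ(b_i/K_i) = 6.63/0.0562 + 12.1/11.9 = 119.0 d.
K_eq = L / Σ(b_i/K_i) = 18.73 / 119.0 = 0.1574 m/day.
Q = K_eq · A · (Δh/L) = 0.1574 × 184 × (12.5/18.73) = 19.33 m³/day.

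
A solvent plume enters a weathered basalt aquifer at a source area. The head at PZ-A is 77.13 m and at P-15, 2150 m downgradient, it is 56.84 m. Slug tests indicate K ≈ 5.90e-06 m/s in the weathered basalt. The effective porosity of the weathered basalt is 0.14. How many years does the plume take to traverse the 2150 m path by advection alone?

Convert K: 5.90e-06 m/s × 86400 = 0.5098 m/day.
Hydraulic gradient i = (77.13 − 56.84) / 2150 = 20.29 / 2150 = 0.009437.
Darcy flux q = K · i = 0.5098 × 0.009437 = 0.004811 m/day.
Seepage velocity v = q / n_e = 0.004811 / 0.14 = 0.03436 m/day.
Travel time t = L / v = 2150 / 0.03436 = 62569 days = 171.3 years.

171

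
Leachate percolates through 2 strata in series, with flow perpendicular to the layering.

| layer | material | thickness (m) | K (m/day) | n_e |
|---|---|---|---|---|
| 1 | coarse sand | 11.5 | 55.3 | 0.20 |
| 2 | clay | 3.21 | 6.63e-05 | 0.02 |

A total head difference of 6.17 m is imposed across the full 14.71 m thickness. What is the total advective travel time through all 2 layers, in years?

50.8

With flow normal to the layers, continuity requires the same specific discharge q through every layer.
Σ(b_i/K_i) = 11.5/55.3 + 3.21/6.63e-05 = 48416 d.
q = Δh / Σ(b_i/K_i) = 6.17 / 48416 = 0.0001274 m/day.
In each layer the seepage velocity is v_i = q/n_i, so the layer transit time is t_i = b_i·n_i / q:
  layer 1 (coarse sand): t_1 = 11.5 × 0.20 / 0.0001274 = 18048 d
  layer 2 (clay): t_2 = 3.21 × 0.02 / 0.0001274 = 503.8 d
Total t = Σ t_i = 18552 days = 50.79 years.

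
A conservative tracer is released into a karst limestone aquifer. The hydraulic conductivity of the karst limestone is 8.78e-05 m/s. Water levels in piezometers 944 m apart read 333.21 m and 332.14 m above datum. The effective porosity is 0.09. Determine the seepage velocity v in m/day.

0.0955

Convert K: 8.78e-05 m/s × 86400 = 7.586 m/day.
Hydraulic gradient i = (333.21 − 332.14) / 944 = 1.07 / 944 = 0.001133.
Darcy flux q = K · i = 7.586 × 0.001133 = 0.008598 m/day.
Seepage velocity v = q / n_e = 0.008598 / 0.09 = 0.09554 m/day.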